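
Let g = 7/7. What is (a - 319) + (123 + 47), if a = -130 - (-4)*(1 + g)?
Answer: -271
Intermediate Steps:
g = 1 (g = 7*(⅐) = 1)
a = -122 (a = -130 - (-4)*(1 + 1) = -130 - (-4)*2 = -130 - 1*(-8) = -130 + 8 = -122)
(a - 319) + (123 + 47) = (-122 - 319) + (123 + 47) = -441 + 170 = -271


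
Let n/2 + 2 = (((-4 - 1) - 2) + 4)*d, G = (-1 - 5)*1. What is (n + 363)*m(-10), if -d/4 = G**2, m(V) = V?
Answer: -12230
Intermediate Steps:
G = -6 (G = -6*1 = -6)
d = -144 (d = -4*(-6)**2 = -4*36 = -144)
n = 860 (n = -4 + 2*((((-4 - 1) - 2) + 4)*(-144)) = -4 + 2*(((-5 - 2) + 4)*(-144)) = -4 + 2*((-7 + 4)*(-144)) = -4 + 2*(-3*(-144)) = -4 + 2*432 = -4 + 864 = 860)
(n + 363)*m(-10) = (860 + 363)*(-10) = 1223*(-10) = -12230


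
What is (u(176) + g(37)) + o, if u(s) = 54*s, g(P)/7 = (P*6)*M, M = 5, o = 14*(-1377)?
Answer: -2004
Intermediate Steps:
o = -19278
g(P) = 210*P (g(P) = 7*((P*6)*5) = 7*((6*P)*5) = 7*(30*P) = 210*P)
(u(176) + g(37)) + o = (54*176 + 210*37) - 19278 = (9504 + 7770) - 19278 = 17274 - 19278 = -2004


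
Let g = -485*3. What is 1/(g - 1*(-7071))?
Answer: 1/5616 ≈ 0.00017806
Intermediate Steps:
g = -1455
1/(g - 1*(-7071)) = 1/(-1455 - 1*(-7071)) = 1/(-1455 + 7071) = 1/5616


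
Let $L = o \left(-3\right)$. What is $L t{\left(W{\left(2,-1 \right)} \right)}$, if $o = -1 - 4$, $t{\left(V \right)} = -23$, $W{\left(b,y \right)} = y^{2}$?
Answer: $-345$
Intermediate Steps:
$o = -5$ ($o = -1 - 4 = -5$)
$L = 15$ ($L = \left(-5\right) \left(-3\right) = 15$)
$L t{\left(W{\left(2,-1 \right)} \right)} = 15 \left(-23\right) = -345$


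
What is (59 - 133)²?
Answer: 5476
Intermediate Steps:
(59 - 133)² = (-74)² = 5476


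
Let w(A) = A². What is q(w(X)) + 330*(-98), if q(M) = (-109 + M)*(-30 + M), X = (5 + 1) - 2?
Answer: -31038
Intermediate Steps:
X = 4 (X = 6 - 2 = 4)
q(w(X)) + 330*(-98) = (3270 + (4²)² - 139*4²) + 330*(-98) = (3270 + 16² - 139*16) - 32340 = (3270 + 256 - 2224) - 32340 = 1302 - 32340 = -31038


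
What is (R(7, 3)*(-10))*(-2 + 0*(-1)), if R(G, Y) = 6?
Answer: 120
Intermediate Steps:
(R(7, 3)*(-10))*(-2 + 0*(-1)) = (6*(-10))*(-2 + 0*(-1)) = -60*(-2 + 0) = -60*(-2) = 120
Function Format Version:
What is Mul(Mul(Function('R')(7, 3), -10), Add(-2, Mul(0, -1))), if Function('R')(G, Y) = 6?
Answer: 120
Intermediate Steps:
Mul(Mul(Function('R')(7, 3), -10), Add(-2, Mul(0, -1))) = Mul(Mul(6, -10), Add(-2, Mul(0, -1))) = Mul(-60, Add(-2, 0)) = Mul(-60, -2) = 120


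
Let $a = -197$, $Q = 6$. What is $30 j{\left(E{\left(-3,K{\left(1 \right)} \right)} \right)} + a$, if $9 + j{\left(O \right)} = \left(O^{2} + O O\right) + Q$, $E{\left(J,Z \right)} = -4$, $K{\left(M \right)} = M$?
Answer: $673$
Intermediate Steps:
$j{\left(O \right)} = -3 + 2 O^{2}$ ($j{\left(O \right)} = -9 + \left(\left(O^{2} + O O\right) + 6\right) = -9 + \left(\left(O^{2} + O^{2}\right) + 6\right) = -9 + \left(2 O^{2} + 6\right) = -9 + \left(6 + 2 O^{2}\right) = -3 + 2 O^{2}$)
$30 j{\left(E{\left(-3,K{\left(1 \right)} \right)} \right)} + a = 30 \left(-3 + 2 \left(-4\right)^{2}\right) - 197 = 30 \left(-3 + 2 \cdot 16\right) - 197 = 30 \left(-3 + 32\right) - 197 = 30 \cdot 29 - 197 = 870 - 197 = 673$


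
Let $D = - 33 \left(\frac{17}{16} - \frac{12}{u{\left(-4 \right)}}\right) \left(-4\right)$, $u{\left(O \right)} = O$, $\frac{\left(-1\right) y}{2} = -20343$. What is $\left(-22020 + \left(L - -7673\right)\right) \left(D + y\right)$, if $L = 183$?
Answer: $-583871949$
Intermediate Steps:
$y = 40686$ ($y = \left(-2\right) \left(-20343\right) = 40686$)
$D = \frac{2145}{4}$ ($D = - 33 \left(\frac{17}{16} - \frac{12}{-4}\right) \left(-4\right) = - 33 \left(17 \cdot \frac{1}{16} - -3\right) \left(-4\right) = - 33 \left(\frac{17}{16} + 3\right) \left(-4\right) = \left(-33\right) \frac{65}{16} \left(-4\right) = \left(- \frac{2145}{16}\right) \left(-4\right) = \frac{2145}{4} \approx 536.25$)
$\left(-22020 + \left(L - -7673\right)\right) \left(D + y\right) = \left(-22020 + \left(183 - -7673\right)\right) \left(\frac{2145}{4} + 40686\right) = \left(-22020 + \left(183 + 7673\right)\right) \frac{164889}{4} = \left(-22020 + 7856\right) \frac{164889}{4} = \left(-14164\right) \frac{164889}{4} = -583871949$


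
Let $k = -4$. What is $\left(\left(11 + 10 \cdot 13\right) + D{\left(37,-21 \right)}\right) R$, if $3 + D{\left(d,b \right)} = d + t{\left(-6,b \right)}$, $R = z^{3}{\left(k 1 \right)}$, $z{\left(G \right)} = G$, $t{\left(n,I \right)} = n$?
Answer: $-10816$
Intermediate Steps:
$R = -64$ ($R = \left(\left(-4\right) 1\right)^{3} = \left(-4\right)^{3} = -64$)
$D{\left(d,b \right)} = -9 + d$ ($D{\left(d,b \right)} = -3 + \left(d - 6\right) = -3 + \left(-6 + d\right) = -9 + d$)
$\left(\left(11 + 10 \cdot 13\right) + D{\left(37,-21 \right)}\right) R = \left(\left(11 + 10 \cdot 13\right) + \left(-9 + 37\right)\right) \left(-64\right) = \left(\left(11 + 130\right) + 28\right) \left(-64\right) = \left(141 + 28\right) \left(-64\right) = 169 \left(-64\right) = -10816$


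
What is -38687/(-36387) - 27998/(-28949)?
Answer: 2138713189/1053367263 ≈ 2.0304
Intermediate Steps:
-38687/(-36387) - 27998/(-28949) = -38687*(-1/36387) - 27998*(-1/28949) = 38687/36387 + 27998/28949 = 2138713189/1053367263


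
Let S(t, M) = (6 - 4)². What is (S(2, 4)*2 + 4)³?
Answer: 1728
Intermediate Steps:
S(t, M) = 4 (S(t, M) = 2² = 4)
(S(2, 4)*2 + 4)³ = (4*2 + 4)³ = (8 + 4)³ = 12³ = 1728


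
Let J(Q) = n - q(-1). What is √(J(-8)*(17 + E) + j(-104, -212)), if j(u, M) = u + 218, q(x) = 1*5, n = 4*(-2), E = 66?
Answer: I*√965 ≈ 31.064*I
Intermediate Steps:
n = -8
q(x) = 5
J(Q) = -13 (J(Q) = -8 - 1*5 = -8 - 5 = -13)
j(u, M) = 218 + u
√(J(-8)*(17 + E) + j(-104, -212)) = √(-13*(17 + 66) + (218 - 104)) = √(-13*83 + 114) = √(-1079 + 114) = √(-965) = I*√965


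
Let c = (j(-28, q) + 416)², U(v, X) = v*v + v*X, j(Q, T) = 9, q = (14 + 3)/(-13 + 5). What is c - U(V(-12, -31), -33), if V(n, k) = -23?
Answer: 179337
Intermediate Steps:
q = -17/8 (q = 17/(-8) = 17*(-⅛) = -17/8 ≈ -2.1250)
U(v, X) = v² + X*v
c = 180625 (c = (9 + 416)² = 425² = 180625)
c - U(V(-12, -31), -33) = 180625 - (-23)*(-33 - 23) = 180625 - (-23)*(-56) = 180625 - 1*1288 = 180625 - 1288 = 179337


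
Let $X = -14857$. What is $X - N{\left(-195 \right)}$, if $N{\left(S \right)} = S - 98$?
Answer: $-14564$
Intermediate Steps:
$N{\left(S \right)} = -98 + S$
$X - N{\left(-195 \right)} = -14857 - \left(-98 - 195\right) = -14857 - -293 = -14857 + 293 = -14564$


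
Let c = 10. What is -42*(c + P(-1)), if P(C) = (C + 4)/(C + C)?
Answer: -357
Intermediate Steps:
P(C) = (4 + C)/(2*C) (P(C) = (4 + C)/((2*C)) = (4 + C)*(1/(2*C)) = (4 + C)/(2*C))
-42*(c + P(-1)) = -42*(10 + (½)*(4 - 1)/(-1)) = -42*(10 + (½)*(-1)*3) = -42*(10 - 3/2) = -42*17/2 = -357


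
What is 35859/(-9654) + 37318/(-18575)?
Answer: -342116299/59774350 ≈ -5.7235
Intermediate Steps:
35859/(-9654) + 37318/(-18575) = 35859*(-1/9654) + 37318*(-1/18575) = -11953/3218 - 37318/18575 = -342116299/59774350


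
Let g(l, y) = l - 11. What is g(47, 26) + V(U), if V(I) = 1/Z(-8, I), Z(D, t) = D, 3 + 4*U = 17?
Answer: 287/8 ≈ 35.875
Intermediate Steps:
U = 7/2 (U = -¾ + (¼)*17 = -¾ + 17/4 = 7/2 ≈ 3.5000)
g(l, y) = -11 + l
V(I) = -⅛ (V(I) = 1/(-8) = -⅛)
g(47, 26) + V(U) = (-11 + 47) - ⅛ = 36 - ⅛ = 287/8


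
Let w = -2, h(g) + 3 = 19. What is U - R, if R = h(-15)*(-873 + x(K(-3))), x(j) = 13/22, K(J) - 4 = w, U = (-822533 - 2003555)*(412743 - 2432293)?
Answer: 62781686377944/11 ≈ 5.7074e+12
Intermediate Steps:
U = 5707426020400 (U = -2826088*(-2019550) = 5707426020400)
h(g) = 16 (h(g) = -3 + 19 = 16)
K(J) = 2 (K(J) = 4 - 2 = 2)
x(j) = 13/22 (x(j) = 13*(1/22) = 13/22)
R = -153544/11 (R = 16*(-873 + 13/22) = 16*(-19193/22) = -153544/11 ≈ -13959.)
U - R = 5707426020400 - 1*(-153544/11) = 5707426020400 + 153544/11 = 62781686377944/11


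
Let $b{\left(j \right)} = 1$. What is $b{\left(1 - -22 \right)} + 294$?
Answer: $295$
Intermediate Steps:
$b{\left(1 - -22 \right)} + 294 = 1 + 294 = 295$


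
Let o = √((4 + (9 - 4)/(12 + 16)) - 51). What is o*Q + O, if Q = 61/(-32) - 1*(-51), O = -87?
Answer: -87 + 1571*I*√9177/448 ≈ -87.0 + 335.93*I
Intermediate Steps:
o = I*√9177/14 (o = √((4 + 5/28) - 51) = √(117/28 - 51) = √(-1311/28) = I*√9177/14 ≈ 6.8426*I)
Q = 1571/32 (Q = 61*(-1/32) + 51 = -61/32 + 51 = 1571/32 ≈ 49.094)
o*Q + O = (I*√9177/14)*(1571/32) - 87 = 1571*I*√9177/448 - 87 = -87 + 1571*I*√9177/448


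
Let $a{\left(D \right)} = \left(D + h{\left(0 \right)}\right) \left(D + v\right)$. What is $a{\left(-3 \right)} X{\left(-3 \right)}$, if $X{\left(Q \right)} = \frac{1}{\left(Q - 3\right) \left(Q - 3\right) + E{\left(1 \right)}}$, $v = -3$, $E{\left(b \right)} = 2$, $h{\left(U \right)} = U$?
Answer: $\frac{9}{19} \approx 0.47368$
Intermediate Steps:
$X{\left(Q \right)} = \frac{1}{2 + \left(-3 + Q\right)^{2}}$ ($X{\left(Q \right)} = \frac{1}{\left(Q - 3\right) \left(Q - 3\right) + 2} = \frac{1}{\left(-3 + Q\right) \left(-3 + Q\right) + 2} = \frac{1}{\left(-3 + Q\right)^{2} + 2} = \frac{1}{2 + \left(-3 + Q\right)^{2}}$)
$a{\left(D \right)} = D \left(-3 + D\right)$ ($a{\left(D \right)} = \left(D + 0\right) \left(D - 3\right) = D \left(-3 + D\right)$)
$a{\left(-3 \right)} X{\left(-3 \right)} = \frac{\left(-3\right) \left(-3 - 3\right)}{2 + \left(-3 - 3\right)^{2}} = \frac{\left(-3\right) \left(-6\right)}{2 + \left(-6\right)^{2}} = \frac{18}{2 + 36} = \frac{18}{38} = 18 \cdot \frac{1}{38} = \frac{9}{19}$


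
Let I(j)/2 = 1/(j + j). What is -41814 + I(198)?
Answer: -8279171/198 ≈ -41814.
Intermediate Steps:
I(j) = 1/j (I(j) = 2/(j + j) = 2/((2*j)) = 2*(1/(2*j)) = 1/j)
-41814 + I(198) = -41814 + 1/198 = -8279171/198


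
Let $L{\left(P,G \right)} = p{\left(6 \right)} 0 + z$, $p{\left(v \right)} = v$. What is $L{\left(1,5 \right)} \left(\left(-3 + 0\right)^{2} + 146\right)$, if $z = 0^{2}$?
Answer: $0$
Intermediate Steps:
$z = 0$
$L{\left(P,G \right)} = 0$ ($L{\left(P,G \right)} = 6 \cdot 0 + 0 = 0 + 0 = 0$)
$L{\left(1,5 \right)} \left(\left(-3 + 0\right)^{2} + 146\right) = 0 \left(\left(-3 + 0\right)^{2} + 146\right) = 0 \left(\left(-3\right)^{2} + 146\right) = 0 \left(9 + 146\right) = 0 \cdot 155 = 0$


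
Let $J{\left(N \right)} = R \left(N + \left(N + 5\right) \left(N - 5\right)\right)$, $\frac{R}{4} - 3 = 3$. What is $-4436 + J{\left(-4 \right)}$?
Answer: $-4748$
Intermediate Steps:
$R = 24$ ($R = 12 + 4 \cdot 3 = 12 + 12 = 24$)
$J{\left(N \right)} = 24 N + 24 \left(-5 + N\right) \left(5 + N\right)$ ($J{\left(N \right)} = 24 \left(N + \left(N + 5\right) \left(N - 5\right)\right) = 24 \left(N + \left(5 + N\right) \left(-5 + N\right)\right) = 24 \left(N + \left(-5 + N\right) \left(5 + N\right)\right) = 24 N + 24 \left(-5 + N\right) \left(5 + N\right)$)
$-4436 + J{\left(-4 \right)} = -4436 + \left(-600 + 24 \left(-4\right) + 24 \left(-4\right)^{2}\right) = -4436 - 312 = -4748$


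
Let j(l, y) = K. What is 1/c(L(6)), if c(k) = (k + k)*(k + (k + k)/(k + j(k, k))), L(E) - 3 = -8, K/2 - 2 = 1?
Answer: 1/150 ≈ 0.0066667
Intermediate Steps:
K = 6 (K = 4 + 2*1 = 4 + 2 = 6)
j(l, y) = 6
L(E) = -5 (L(E) = 3 - 8 = -5)
c(k) = 2*k*(k + 2*k/(6 + k)) (c(k) = (k + k)*(k + (k + k)/(k + 6)) = (2*k)*(k + (2*k)/(6 + k)) = (2*k)*(k + 2*k/(6 + k)) = 2*k*(k + 2*k/(6 + k)))
1/c(L(6)) = 1/(2*(-5)²*(8 - 5)/(6 - 5)) = 1/(2*25*3/1) = 1/(2*25*1*3) = 1/150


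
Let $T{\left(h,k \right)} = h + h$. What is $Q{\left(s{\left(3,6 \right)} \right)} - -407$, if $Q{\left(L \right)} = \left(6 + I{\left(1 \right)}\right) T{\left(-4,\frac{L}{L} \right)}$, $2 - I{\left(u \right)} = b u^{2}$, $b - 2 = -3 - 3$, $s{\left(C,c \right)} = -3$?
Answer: $311$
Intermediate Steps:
$b = -4$ ($b = 2 - 6 = -4$)
$I{\left(u \right)} = 2 + 4 u^{2}$ ($I{\left(u \right)} = 2 - - 4 u^{2} = 2 + 4 u^{2}$)
$T{\left(h,k \right)} = 2 h$
$Q{\left(L \right)} = -96$ ($Q{\left(L \right)} = \left(6 + \left(2 + 4 \cdot 1^{2}\right)\right) 2 \left(-4\right) = \left(6 + \left(2 + 4 \cdot 1\right)\right) \left(-8\right) = \left(6 + \left(2 + 4\right)\right) \left(-8\right) = \left(6 + 6\right) \left(-8\right) = 12 \left(-8\right) = -96$)
$Q{\left(s{\left(3,6 \right)} \right)} - -407 = -96 - -407 = -96 + 407 = 311$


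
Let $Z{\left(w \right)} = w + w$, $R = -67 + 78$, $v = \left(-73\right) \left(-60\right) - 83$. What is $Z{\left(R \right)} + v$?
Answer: $4319$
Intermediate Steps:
$v = 4297$ ($v = 4380 - 83 = 4297$)
$R = 11$
$Z{\left(w \right)} = 2 w$
$Z{\left(R \right)} + v = 2 \cdot 11 + 4297 = 22 + 4297 = 4319$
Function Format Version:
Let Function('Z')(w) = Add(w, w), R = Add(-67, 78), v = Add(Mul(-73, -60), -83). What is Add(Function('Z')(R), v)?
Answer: 4319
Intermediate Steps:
v = 4297 (v = Add(4380, -83) = 4297)
R = 11
Function('Z')(w) = Mul(2, w)
Add(Function('Z')(R), v) = Add(Mul(2, 11), 4297) = Add(22, 4297) = 4319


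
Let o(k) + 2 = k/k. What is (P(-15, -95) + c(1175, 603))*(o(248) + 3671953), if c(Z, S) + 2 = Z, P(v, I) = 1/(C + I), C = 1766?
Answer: 2399111454656/557 ≈ 4.3072e+9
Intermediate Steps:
P(v, I) = 1/(1766 + I)
c(Z, S) = -2 + Z
o(k) = -1 (o(k) = -2 + k/k = -2 + 1 = -1)
(P(-15, -95) + c(1175, 603))*(o(248) + 3671953) = (1/(1766 - 95) + (-2 + 1175))*(-1 + 3671953) = (1/1671 + 1173)*3671952 = (1960084/1671)*3671952 = 2399111454656/557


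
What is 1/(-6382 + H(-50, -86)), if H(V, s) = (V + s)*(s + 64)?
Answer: -1/3390 ≈ -0.00029499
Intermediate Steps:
H(V, s) = (64 + s)*(V + s) (H(V, s) = (V + s)*(64 + s) = (64 + s)*(V + s))
1/(-6382 + H(-50, -86)) = 1/(-6382 + ((-86)² + 64*(-50) + 64*(-86) - 50*(-86))) = 1/(-6382 + (7396 - 3200 - 5504 + 4300)) = 1/(-6382 + 2992) = 1/(-3390) = -1/3390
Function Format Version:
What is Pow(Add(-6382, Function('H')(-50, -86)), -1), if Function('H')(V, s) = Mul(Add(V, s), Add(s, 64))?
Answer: Rational(-1, 3390) ≈ -0.00029499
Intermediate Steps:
Function('H')(V, s) = Mul(Add(64, s), Add(V, s)) (Function('H')(V, s) = Mul(Add(V, s), Add(64, s)) = Mul(Add(64, s), Add(V, s)))
Pow(Add(-6382, Function('H')(-50, -86)), -1) = Pow(Add(-6382, Add(Pow(-86, 2), Mul(64, -50), Mul(64, -86), Mul(-50, -86))), -1) = Pow(Add(-6382, Add(7396, -3200, -5504, 4300)), -1) = Pow(Add(-6382, 2992), -1) = Pow(-3390, -1) = Rational(-1, 3390)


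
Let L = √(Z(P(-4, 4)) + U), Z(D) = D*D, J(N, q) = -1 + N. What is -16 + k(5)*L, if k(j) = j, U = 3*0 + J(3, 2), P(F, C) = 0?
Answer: -16 + 5*√2 ≈ -8.9289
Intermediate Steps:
Z(D) = D²
U = 2 (U = 3*0 + (-1 + 3) = 0 + 2 = 2)
L = √2 (L = √(0² + 2) = √(0 + 2) = √2 ≈ 1.4142)
-16 + k(5)*L = -16 + 5*√2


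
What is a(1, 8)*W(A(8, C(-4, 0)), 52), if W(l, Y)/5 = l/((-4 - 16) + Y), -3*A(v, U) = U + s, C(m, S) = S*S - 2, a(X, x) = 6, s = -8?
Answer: 25/8 ≈ 3.1250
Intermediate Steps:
C(m, S) = -2 + S² (C(m, S) = S² - 2 = -2 + S²)
A(v, U) = 8/3 - U/3 (A(v, U) = -(U - 8)/3 = -(-8 + U)/3 = 8/3 - U/3)
W(l, Y) = 5*l/(-20 + Y) (W(l, Y) = 5*(l/((-4 - 16) + Y)) = 5*(l/(-20 + Y)) = 5*l/(-20 + Y))
a(1, 8)*W(A(8, C(-4, 0)), 52) = 6*(5*(8/3 - (-2 + 0²)/3)/(-20 + 52)) = 6*(5*(8/3 - (-2 + 0)/3)/32) = 6*(5*(8/3 - ⅓*(-2))*(1/32)) = 6*(5*(8/3 + ⅔)*(1/32)) = 6*(5*(10/3)*(1/32)) = 6*(25/48) = 25/8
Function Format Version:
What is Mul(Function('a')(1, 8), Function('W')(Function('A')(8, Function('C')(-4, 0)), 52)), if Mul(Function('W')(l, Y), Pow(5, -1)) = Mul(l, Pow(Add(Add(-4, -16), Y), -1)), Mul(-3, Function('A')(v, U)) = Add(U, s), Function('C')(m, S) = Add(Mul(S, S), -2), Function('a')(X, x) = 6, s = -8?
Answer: Rational(25, 8) ≈ 3.1250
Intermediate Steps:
Function('C')(m, S) = Add(-2, Pow(S, 2)) (Function('C')(m, S) = Add(Pow(S, 2), -2) = Add(-2, Pow(S, 2)))
Function('A')(v, U) = Add(Rational(8, 3), Mul(Rational(-1, 3), U)) (Function('A')(v, U) = Mul(Rational(-1, 3), Add(U, -8)) = Mul(Rational(-1, 3), Add(-8, U)) = Add(Rational(8, 3), Mul(Rational(-1, 3), U)))
Function('W')(l, Y) = Mul(5, l, Pow(Add(-20, Y), -1)) (Function('W')(l, Y) = Mul(5, Mul(l, Pow(Add(Add(-4, -16), Y), -1))) = Mul(5, Mul(l, Pow(Add(-20, Y), -1))) = Mul(5, l, Pow(Add(-20, Y), -1)))
Mul(Function('a')(1, 8), Function('W')(Function('A')(8, Function('C')(-4, 0)), 52)) = Mul(6, Mul(5, Add(Rational(8, 3), Mul(Rational(-1, 3), Add(-2, Pow(0, 2)))), Pow(Add(-20, 52), -1))) = Mul(6, Mul(5, Add(Rational(8, 3), Mul(Rational(-1, 3), Add(-2, 0))), Pow(32, -1))) = Mul(6, Mul(5, Add(Rational(8, 3), Mul(Rational(-1, 3), -2)), Rational(1, 32))) = Mul(6, Mul(5, Add(Rational(8, 3), Rational(2, 3)), Rational(1, 32))) = Mul(6, Mul(5, Rational(10, 3), Rational(1, 32))) = Mul(6, Rational(25, 48)) = Rational(25, 8)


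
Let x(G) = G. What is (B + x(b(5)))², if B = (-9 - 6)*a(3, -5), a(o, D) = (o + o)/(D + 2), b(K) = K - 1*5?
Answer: 900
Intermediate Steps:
b(K) = -5 + K (b(K) = K - 5 = -5 + K)
a(o, D) = 2*o/(2 + D) (a(o, D) = (2*o)/(2 + D) = 2*o/(2 + D))
B = 30 (B = (-9 - 6)*(2*3/(2 - 5)) = -30*3/(-3) = -30*3*(-1)/3 = -15*(-2) = 30)
(B + x(b(5)))² = (30 + (-5 + 5))² = (30 + 0)² = 30² = 900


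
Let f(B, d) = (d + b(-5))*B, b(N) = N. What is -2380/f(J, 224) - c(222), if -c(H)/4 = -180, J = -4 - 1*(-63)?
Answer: -9305500/12921 ≈ -720.18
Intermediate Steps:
J = 59 (J = -4 + 63 = 59)
f(B, d) = B*(-5 + d) (f(B, d) = (d - 5)*B = (-5 + d)*B = B*(-5 + d))
c(H) = 720 (c(H) = -4*(-180) = 720)
-2380/f(J, 224) - c(222) = -2380*1/(59*(-5 + 224)) - 1*720 = -2380/(59*219) - 720 = -2380/12921 - 720 = -9305500/12921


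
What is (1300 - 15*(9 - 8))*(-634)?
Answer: -814690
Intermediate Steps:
(1300 - 15*(9 - 8))*(-634) = (1300 - 15*1)*(-634) = (1300 - 15)*(-634) = 1285*(-634) = -814690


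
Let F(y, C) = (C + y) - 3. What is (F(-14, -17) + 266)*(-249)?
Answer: -57768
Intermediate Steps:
F(y, C) = -3 + C + y
(F(-14, -17) + 266)*(-249) = ((-3 - 17 - 14) + 266)*(-249) = (-34 + 266)*(-249) = 232*(-249) = -57768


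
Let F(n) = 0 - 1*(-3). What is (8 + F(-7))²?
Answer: 121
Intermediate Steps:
F(n) = 3 (F(n) = 0 + 3 = 3)
(8 + F(-7))² = (8 + 3)² = 11² = 121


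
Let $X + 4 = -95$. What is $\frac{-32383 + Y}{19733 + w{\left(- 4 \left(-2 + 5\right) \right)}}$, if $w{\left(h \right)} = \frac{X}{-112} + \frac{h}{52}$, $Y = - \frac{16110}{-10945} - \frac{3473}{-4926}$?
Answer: $- \frac{254190568190104}{154909852033893} \approx -1.6409$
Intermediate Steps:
$Y = \frac{23473969}{10783014}$ ($Y = \left(-16110\right) \left(- \frac{1}{10945}\right) - - \frac{3473}{4926} = \frac{3222}{2189} + \frac{3473}{4926} = \frac{23473969}{10783014} \approx 2.1769$)
$X = -99$ ($X = -4 - 95 = -99$)
$w{\left(h \right)} = \frac{99}{112} + \frac{h}{52}$ ($w{\left(h \right)} = - \frac{99}{-112} + \frac{h}{52} = \left(-99\right) \left(- \frac{1}{112}\right) + h \frac{1}{52} = \frac{99}{112} + \frac{h}{52}$)
$\frac{-32383 + Y}{19733 + w{\left(- 4 \left(-2 + 5\right) \right)}} = \frac{-32383 + \frac{23473969}{10783014}}{19733 + \left(\frac{99}{112} + \frac{\left(-4\right) \left(-2 + 5\right)}{52}\right)} = - \frac{349162868393}{10783014 \left(19733 + \left(\frac{99}{112} + \frac{\left(-4\right) 3}{52}\right)\right)} = - \frac{349162868393}{10783014 \left(19733 + \left(\frac{99}{112} + \frac{1}{52} \left(-12\right)\right)\right)} = - \frac{349162868393}{10783014 \left(19733 + \left(\frac{99}{112} - \frac{3}{13}\right)\right)} = - \frac{349162868393}{10783014 \left(19733 + \frac{951}{1456}\right)} = - \frac{349162868393}{10783014 \cdot \frac{28732199}{1456}} = \left(- \frac{349162868393}{10783014}\right) \frac{1456}{28732199} = - \frac{254190568190104}{154909852033893}$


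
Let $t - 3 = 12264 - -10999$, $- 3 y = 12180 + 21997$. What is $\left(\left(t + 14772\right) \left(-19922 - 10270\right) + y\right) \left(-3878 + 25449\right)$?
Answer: $- \frac{74319948246115}{3} \approx -2.4773 \cdot 10^{13}$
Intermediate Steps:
$y = - \frac{34177}{3}$ ($y = - \frac{12180 + 21997}{3} = \left(- \frac{1}{3}\right) 34177 = - \frac{34177}{3} \approx -11392.0$)
$t = 23266$ ($t = 3 + \left(12264 - -10999\right) = 3 + \left(12264 + 10999\right) = 3 + 23263 = 23266$)
$\left(\left(t + 14772\right) \left(-19922 - 10270\right) + y\right) \left(-3878 + 25449\right) = \left(\left(23266 + 14772\right) \left(-19922 - 10270\right) - \frac{34177}{3}\right) \left(-3878 + 25449\right) = \left(38038 \left(-30192\right) - \frac{34177}{3}\right) 21571 = \left(-1148443296 - \frac{34177}{3}\right) 21571 = \left(- \frac{3445364065}{3}\right) 21571 = - \frac{74319948246115}{3}$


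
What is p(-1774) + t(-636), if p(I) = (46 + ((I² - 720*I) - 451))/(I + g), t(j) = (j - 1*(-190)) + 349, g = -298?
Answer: -660705/296 ≈ -2232.1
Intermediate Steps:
t(j) = 539 + j (t(j) = (j + 190) + 349 = (190 + j) + 349 = 539 + j)
p(I) = (-405 + I² - 720*I)/(-298 + I) (p(I) = (46 + ((I² - 720*I) - 451))/(I - 298) = (46 + (-451 + I² - 720*I))/(-298 + I) = (-405 + I² - 720*I)/(-298 + I))
p(-1774) + t(-636) = (-405 + (-1774)² - 720*(-1774))/(-298 - 1774) + (539 - 636) = (-405 + 3147076 + 1277280)/(-2072) - 97 = -1/2072*4423951 - 97 = -631993/296 - 97 = -660705/296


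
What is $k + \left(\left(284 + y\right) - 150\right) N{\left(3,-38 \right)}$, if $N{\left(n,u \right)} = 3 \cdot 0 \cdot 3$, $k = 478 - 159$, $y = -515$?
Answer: $319$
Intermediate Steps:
$k = 319$
$N{\left(n,u \right)} = 0$ ($N{\left(n,u \right)} = 0 \cdot 3 = 0$)
$k + \left(\left(284 + y\right) - 150\right) N{\left(3,-38 \right)} = 319 + \left(\left(284 - 515\right) - 150\right) 0 = 319 + \left(-231 - 150\right) 0 = 319 - 0 = 319 + 0 = 319$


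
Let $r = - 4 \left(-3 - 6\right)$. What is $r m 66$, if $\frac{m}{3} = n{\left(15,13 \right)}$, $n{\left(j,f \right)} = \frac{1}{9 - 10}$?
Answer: $-7128$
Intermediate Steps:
$n{\left(j,f \right)} = -1$ ($n{\left(j,f \right)} = \frac{1}{-1} = -1$)
$m = -3$ ($m = 3 \left(-1\right) = -3$)
$r = 36$ ($r = \left(-4\right) \left(-9\right) = 36$)
$r m 66 = 36 \left(-3\right) 66 = \left(-108\right) 66 = -7128$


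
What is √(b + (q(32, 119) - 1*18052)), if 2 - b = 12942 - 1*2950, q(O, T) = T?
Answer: I*√27923 ≈ 167.1*I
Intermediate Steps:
b = -9990 (b = 2 - (12942 - 1*2950) = 2 - (12942 - 2950) = 2 - 1*9992 = 2 - 9992 = -9990)
√(b + (q(32, 119) - 1*18052)) = √(-9990 + (119 - 1*18052)) = √(-9990 + (119 - 18052)) = √(-9990 - 17933) = √(-27923) = I*√27923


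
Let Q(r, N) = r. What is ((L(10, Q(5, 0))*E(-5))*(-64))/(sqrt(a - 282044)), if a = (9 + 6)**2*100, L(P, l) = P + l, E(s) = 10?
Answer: 2400*I*sqrt(64886)/32443 ≈ 18.844*I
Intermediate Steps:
a = 22500 (a = 15**2*100 = 225*100 = 22500)
((L(10, Q(5, 0))*E(-5))*(-64))/(sqrt(a - 282044)) = (((10 + 5)*10)*(-64))/(sqrt(22500 - 282044)) = ((15*10)*(-64))/(sqrt(-259544)) = (150*(-64))/((2*I*sqrt(64886))) = -(-2400)*I*sqrt(64886)/32443 = 2400*I*sqrt(64886)/32443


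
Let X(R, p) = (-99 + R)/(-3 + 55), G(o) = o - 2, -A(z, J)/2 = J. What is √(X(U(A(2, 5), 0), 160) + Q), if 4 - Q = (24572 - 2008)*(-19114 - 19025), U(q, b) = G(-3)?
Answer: √860568398 ≈ 29335.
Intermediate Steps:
A(z, J) = -2*J
G(o) = -2 + o
U(q, b) = -5 (U(q, b) = -2 - 3 = -5)
X(R, p) = -99/52 + R/52 (X(R, p) = (-99 + R)/52 = (-99 + R)*(1/52) = -99/52 + R/52)
Q = 860568400 (Q = 4 - (24572 - 2008)*(-19114 - 19025) = 4 - 22564*(-38139) = 4 - 1*(-860568396) = 4 + 860568396 = 860568400)
√(X(U(A(2, 5), 0), 160) + Q) = √((-99/52 + (1/52)*(-5)) + 860568400) = √((-99/52 - 5/52) + 860568400) = √(-2 + 860568400) = √860568398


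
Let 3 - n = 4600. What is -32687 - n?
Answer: -28090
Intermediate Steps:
n = -4597 (n = 3 - 1*4600 = 3 - 4600 = -4597)
-32687 - n = -32687 - 1*(-4597) = -32687 + 4597 = -28090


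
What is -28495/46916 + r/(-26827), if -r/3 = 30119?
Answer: 3474753647/1258615532 ≈ 2.7608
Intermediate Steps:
r = -90357 (r = -3*30119 = -90357)
-28495/46916 + r/(-26827) = -28495/46916 - 90357/(-26827) = -28495*1/46916 - 90357*(-1/26827) = -28495/46916 + 90357/26827 = 3474753647/1258615532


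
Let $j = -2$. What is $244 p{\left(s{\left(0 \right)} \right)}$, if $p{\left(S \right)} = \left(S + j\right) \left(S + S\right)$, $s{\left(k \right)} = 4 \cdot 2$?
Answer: $23424$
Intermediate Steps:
$s{\left(k \right)} = 8$
$p{\left(S \right)} = 2 S \left(-2 + S\right)$ ($p{\left(S \right)} = \left(S - 2\right) \left(S + S\right) = \left(-2 + S\right) 2 S = 2 S \left(-2 + S\right)$)
$244 p{\left(s{\left(0 \right)} \right)} = 244 \cdot 2 \cdot 8 \left(-2 + 8\right) = 244 \cdot 2 \cdot 8 \cdot 6 = 244 \cdot 96 = 23424$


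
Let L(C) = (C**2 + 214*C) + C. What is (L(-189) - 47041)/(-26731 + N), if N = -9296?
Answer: 51955/36027 ≈ 1.4421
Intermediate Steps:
L(C) = C**2 + 215*C
(L(-189) - 47041)/(-26731 + N) = (-189*(215 - 189) - 47041)/(-26731 - 9296) = (-189*26 - 47041)/(-36027) = (-4914 - 47041)*(-1/36027) = -51955*(-1/36027) = 51955/36027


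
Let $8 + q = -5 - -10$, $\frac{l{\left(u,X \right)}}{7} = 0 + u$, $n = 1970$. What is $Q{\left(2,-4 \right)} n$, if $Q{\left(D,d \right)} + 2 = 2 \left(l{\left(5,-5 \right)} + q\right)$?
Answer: $122140$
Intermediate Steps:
$l{\left(u,X \right)} = 7 u$ ($l{\left(u,X \right)} = 7 \left(0 + u\right) = 7 u$)
$q = -3$ ($q = -8 - -5 = -8 + \left(-5 + 10\right) = -8 + 5 = -3$)
$Q{\left(D,d \right)} = 62$ ($Q{\left(D,d \right)} = -2 + 2 \left(7 \cdot 5 - 3\right) = -2 + 2 \left(35 - 3\right) = -2 + 2 \cdot 32 = -2 + 64 = 62$)
$Q{\left(2,-4 \right)} n = 62 \cdot 1970 = 122140$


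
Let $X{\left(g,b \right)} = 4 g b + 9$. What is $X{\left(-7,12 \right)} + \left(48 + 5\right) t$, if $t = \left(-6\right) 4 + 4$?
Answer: $-1387$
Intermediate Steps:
$X{\left(g,b \right)} = 9 + 4 b g$ ($X{\left(g,b \right)} = 4 b g + 9 = 9 + 4 b g$)
$t = -20$ ($t = -24 + 4 = -20$)
$X{\left(-7,12 \right)} + \left(48 + 5\right) t = \left(9 + 4 \cdot 12 \left(-7\right)\right) + \left(48 + 5\right) \left(-20\right) = \left(9 - 336\right) + 53 \left(-20\right) = -327 - 1060 = -1387$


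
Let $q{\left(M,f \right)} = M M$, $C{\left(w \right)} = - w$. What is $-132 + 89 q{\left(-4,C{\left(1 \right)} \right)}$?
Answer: $1292$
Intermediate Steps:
$q{\left(M,f \right)} = M^{2}$
$-132 + 89 q{\left(-4,C{\left(1 \right)} \right)} = -132 + 89 \left(-4\right)^{2} = -132 + 89 \cdot 16 = -132 + 1424 = 1292$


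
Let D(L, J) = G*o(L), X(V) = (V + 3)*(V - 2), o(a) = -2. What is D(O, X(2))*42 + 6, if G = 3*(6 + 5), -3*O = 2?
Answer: -2766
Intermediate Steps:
O = -⅔ (O = -⅓*2 = -⅔ ≈ -0.66667)
G = 33 (G = 3*11 = 33)
X(V) = (-2 + V)*(3 + V) (X(V) = (3 + V)*(-2 + V) = (-2 + V)*(3 + V))
D(L, J) = -66 (D(L, J) = 33*(-2) = -66)
D(O, X(2))*42 + 6 = -66*42 + 6 = -2772 + 6 = -2766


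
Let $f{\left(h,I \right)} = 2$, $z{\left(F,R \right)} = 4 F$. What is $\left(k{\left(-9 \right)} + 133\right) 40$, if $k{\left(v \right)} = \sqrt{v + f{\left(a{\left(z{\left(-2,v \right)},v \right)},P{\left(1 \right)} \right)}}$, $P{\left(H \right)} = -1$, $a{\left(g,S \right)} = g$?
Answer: $5320 + 40 i \sqrt{7} \approx 5320.0 + 105.83 i$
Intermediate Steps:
$k{\left(v \right)} = \sqrt{2 + v}$ ($k{\left(v \right)} = \sqrt{v + 2} = \sqrt{2 + v}$)
$\left(k{\left(-9 \right)} + 133\right) 40 = \left(\sqrt{2 - 9} + 133\right) 40 = \left(\sqrt{-7} + 133\right) 40 = \left(i \sqrt{7} + 133\right) 40 = \left(133 + i \sqrt{7}\right) 40 = 5320 + 40 i \sqrt{7}$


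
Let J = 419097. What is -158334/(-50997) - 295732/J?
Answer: 17091953198/7124229903 ≈ 2.3991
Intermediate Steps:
-158334/(-50997) - 295732/J = -158334/(-50997) - 295732/419097 = -158334*(-1/50997) - 295732*1/419097 = 52778/16999 - 295732/419097 = 17091953198/7124229903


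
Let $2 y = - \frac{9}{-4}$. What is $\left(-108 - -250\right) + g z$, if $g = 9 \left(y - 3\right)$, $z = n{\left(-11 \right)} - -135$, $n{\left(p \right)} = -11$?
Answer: $- \frac{3901}{2} \approx -1950.5$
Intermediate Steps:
$y = \frac{9}{8}$ ($y = \frac{\left(-9\right) \frac{1}{-4}}{2} = \frac{\left(-9\right) \left(- \frac{1}{4}\right)}{2} = \frac{1}{2} \cdot \frac{9}{4} = \frac{9}{8} \approx 1.125$)
$z = 124$ ($z = -11 - -135 = -11 + 135 = 124$)
$g = - \frac{135}{8}$ ($g = 9 \left(\frac{9}{8} - 3\right) = 9 \left(- \frac{15}{8}\right) = - \frac{135}{8} \approx -16.875$)
$\left(-108 - -250\right) + g z = \left(-108 - -250\right) - \frac{4185}{2} = \left(-108 + 250\right) - \frac{4185}{2} = 142 - \frac{4185}{2} = - \frac{3901}{2}$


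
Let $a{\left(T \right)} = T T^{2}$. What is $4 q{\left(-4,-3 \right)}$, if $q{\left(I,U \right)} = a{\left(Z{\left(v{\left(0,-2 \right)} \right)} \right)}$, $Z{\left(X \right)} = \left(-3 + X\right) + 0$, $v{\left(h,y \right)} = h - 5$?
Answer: $-2048$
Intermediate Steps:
$v{\left(h,y \right)} = -5 + h$ ($v{\left(h,y \right)} = h - 5 = -5 + h$)
$Z{\left(X \right)} = -3 + X$
$a{\left(T \right)} = T^{3}$
$q{\left(I,U \right)} = -512$ ($q{\left(I,U \right)} = \left(-3 + \left(-5 + 0\right)\right)^{3} = \left(-3 - 5\right)^{3} = \left(-8\right)^{3} = -512$)
$4 q{\left(-4,-3 \right)} = 4 \left(-512\right) = -2048$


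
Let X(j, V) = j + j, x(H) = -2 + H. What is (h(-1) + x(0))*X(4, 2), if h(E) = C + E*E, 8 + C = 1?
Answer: -64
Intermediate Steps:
C = -7 (C = -8 + 1 = -7)
h(E) = -7 + E**2 (h(E) = -7 + E*E = -7 + E**2)
X(j, V) = 2*j
(h(-1) + x(0))*X(4, 2) = ((-7 + (-1)**2) + (-2 + 0))*(2*4) = ((-7 + 1) - 2)*8 = (-6 - 2)*8 = -8*8 = -64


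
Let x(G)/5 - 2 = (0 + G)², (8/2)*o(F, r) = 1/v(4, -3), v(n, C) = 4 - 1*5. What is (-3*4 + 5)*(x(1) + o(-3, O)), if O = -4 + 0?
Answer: -413/4 ≈ -103.25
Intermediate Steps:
v(n, C) = -1 (v(n, C) = 4 - 5 = -1)
O = -4
o(F, r) = -¼ (o(F, r) = (¼)/(-1) = (¼)*(-1) = -¼)
x(G) = 10 + 5*G² (x(G) = 10 + 5*(0 + G)² = 10 + 5*G²)
(-3*4 + 5)*(x(1) + o(-3, O)) = (-3*4 + 5)*((10 + 5*1²) - ¼) = (-12 + 5)*((10 + 5*1) - ¼) = -7*((10 + 5) - ¼) = -7*(15 - ¼) = -7*59/4 = -413/4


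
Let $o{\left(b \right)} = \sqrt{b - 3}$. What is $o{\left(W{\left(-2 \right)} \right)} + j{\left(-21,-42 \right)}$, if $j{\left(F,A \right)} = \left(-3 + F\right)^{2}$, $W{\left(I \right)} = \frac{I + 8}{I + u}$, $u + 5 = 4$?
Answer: $576 + i \sqrt{5} \approx 576.0 + 2.2361 i$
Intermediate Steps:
$u = -1$ ($u = -5 + 4 = -1$)
$W{\left(I \right)} = \frac{8 + I}{-1 + I}$ ($W{\left(I \right)} = \frac{I + 8}{I - 1} = \frac{8 + I}{-1 + I}$)
$o{\left(b \right)} = \sqrt{-3 + b}$
$o{\left(W{\left(-2 \right)} \right)} + j{\left(-21,-42 \right)} = \sqrt{-3 + \frac{8 - 2}{-1 - 2}} + \left(-3 - 21\right)^{2} = \sqrt{-3 + \frac{1}{-3} \cdot 6} + \left(-24\right)^{2} = \sqrt{-3 - 2} + 576 = \sqrt{-5} + 576 = i \sqrt{5} + 576 = 576 + i \sqrt{5}$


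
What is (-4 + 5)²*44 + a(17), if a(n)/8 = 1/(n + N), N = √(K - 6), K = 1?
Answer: 6536/147 - 4*I*√5/147 ≈ 44.463 - 0.060845*I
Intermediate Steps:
N = I*√5 (N = √(1 - 6) = √(-5) = I*√5 ≈ 2.2361*I)
a(n) = 8/(n + I*√5)
(-4 + 5)²*44 + a(17) = (-4 + 5)²*44 + 8/(17 + I*√5) = 1²*44 + 8/(17 + I*√5) = 1*44 + 8/(17 + I*√5) = 44 + 8/(17 + I*√5)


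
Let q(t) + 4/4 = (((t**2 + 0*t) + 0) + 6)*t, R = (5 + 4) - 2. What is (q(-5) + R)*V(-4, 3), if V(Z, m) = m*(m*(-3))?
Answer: 4023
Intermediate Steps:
V(Z, m) = -3*m**2 (V(Z, m) = m*(-3*m) = -3*m**2)
R = 7 (R = 9 - 2 = 7)
q(t) = -1 + t*(6 + t**2) (q(t) = -1 + (((t**2 + 0*t) + 0) + 6)*t = -1 + (((t**2 + 0) + 0) + 6)*t = -1 + ((t**2 + 0) + 6)*t = -1 + (t**2 + 6)*t = -1 + (6 + t**2)*t = -1 + t*(6 + t**2))
(q(-5) + R)*V(-4, 3) = ((-1 + (-5)**3 + 6*(-5)) + 7)*(-3*3**2) = ((-1 - 125 - 30) + 7)*(-3*9) = (-156 + 7)*(-27) = -149*(-27) = 4023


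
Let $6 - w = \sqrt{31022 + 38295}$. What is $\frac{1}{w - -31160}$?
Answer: $\frac{31166}{971250239} + \frac{\sqrt{69317}}{971250239} \approx 3.236 \cdot 10^{-5}$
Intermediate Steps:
$w = 6 - \sqrt{69317}$ ($w = 6 - \sqrt{31022 + 38295} = 6 - \sqrt{69317} \approx -257.28$)
$\frac{1}{w - -31160} = \frac{1}{\left(6 - \sqrt{69317}\right) - -31160} = \frac{1}{\left(6 - \sqrt{69317}\right) + 31160} = \frac{1}{31166 - \sqrt{69317}}$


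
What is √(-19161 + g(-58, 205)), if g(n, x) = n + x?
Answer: I*√19014 ≈ 137.89*I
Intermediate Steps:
√(-19161 + g(-58, 205)) = √(-19161 + (-58 + 205)) = √(-19161 + 147) = √(-19014) = I*√19014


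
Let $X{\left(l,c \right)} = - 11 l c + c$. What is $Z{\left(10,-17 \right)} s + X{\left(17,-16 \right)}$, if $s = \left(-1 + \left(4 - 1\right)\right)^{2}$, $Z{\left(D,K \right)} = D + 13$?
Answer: $3068$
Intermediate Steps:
$Z{\left(D,K \right)} = 13 + D$
$X{\left(l,c \right)} = c - 11 c l$ ($X{\left(l,c \right)} = - 11 c l + c = c - 11 c l$)
$s = 4$ ($s = \left(-1 + 3\right)^{2} = 2^{2} = 4$)
$Z{\left(10,-17 \right)} s + X{\left(17,-16 \right)} = \left(13 + 10\right) 4 - 16 \left(1 - 187\right) = 23 \cdot 4 - 16 \left(1 - 187\right) = 92 - -2976 = 92 + 2976 = 3068$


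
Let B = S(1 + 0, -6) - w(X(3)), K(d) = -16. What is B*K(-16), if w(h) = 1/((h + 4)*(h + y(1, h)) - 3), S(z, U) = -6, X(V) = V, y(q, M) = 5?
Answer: 5104/53 ≈ 96.302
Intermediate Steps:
w(h) = 1/(-3 + (4 + h)*(5 + h)) (w(h) = 1/((h + 4)*(h + 5) - 3) = 1/((4 + h)*(5 + h) - 3) = 1/(-3 + (4 + h)*(5 + h)))
B = -319/53 (B = -6 - 1/(17 + 3² + 9*3) = -6 - 1/(17 + 9 + 27) = -6 - 1/53 = -319/53 ≈ -6.0189)
B*K(-16) = -319/53*(-16) = 5104/53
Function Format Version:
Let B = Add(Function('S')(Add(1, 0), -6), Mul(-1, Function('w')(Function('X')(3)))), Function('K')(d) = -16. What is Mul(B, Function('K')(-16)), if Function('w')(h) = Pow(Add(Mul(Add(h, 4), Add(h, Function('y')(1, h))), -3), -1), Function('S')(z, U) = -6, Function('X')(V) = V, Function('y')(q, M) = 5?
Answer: Rational(5104, 53) ≈ 96.302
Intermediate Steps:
Function('w')(h) = Pow(Add(-3, Mul(Add(4, h), Add(5, h))), -1) (Function('w')(h) = Pow(Add(Mul(Add(h, 4), Add(h, 5)), -3), -1) = Pow(Add(Mul(Add(4, h), Add(5, h)), -3), -1) = Pow(Add(-3, Mul(Add(4, h), Add(5, h))), -1))
B = Rational(-319, 53) (B = Add(-6, Mul(-1, Pow(Add(17, Pow(3, 2), Mul(9, 3)), -1))) = Add(-6, Mul(-1, Pow(Add(17, 9, 27), -1))) = Add(-6, Mul(-1, Pow(53, -1))) = Add(-6, Mul(-1, Rational(1, 53))) = Add(-6, Rational(-1, 53)) = Rational(-319, 53) ≈ -6.0189)
Mul(B, Function('K')(-16)) = Mul(Rational(-319, 53), -16) = Rational(5104, 53)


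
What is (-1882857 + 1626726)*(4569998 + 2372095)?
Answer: -1778085222183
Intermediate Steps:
(-1882857 + 1626726)*(4569998 + 2372095) = -256131*6942093 = -1778085222183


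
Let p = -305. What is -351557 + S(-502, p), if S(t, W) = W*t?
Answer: -198447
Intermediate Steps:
-351557 + S(-502, p) = -351557 - 305*(-502) = -351557 + 153110 = -198447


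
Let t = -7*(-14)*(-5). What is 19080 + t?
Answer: 18590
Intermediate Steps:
t = -490 (t = 98*(-5) = -490)
19080 + t = 19080 - 490 = 18590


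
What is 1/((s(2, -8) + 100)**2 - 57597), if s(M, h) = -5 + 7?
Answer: -1/47193 ≈ -2.1190e-5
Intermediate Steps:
s(M, h) = 2
1/((s(2, -8) + 100)**2 - 57597) = 1/((2 + 100)**2 - 57597) = 1/(102**2 - 57597) = 1/(10404 - 57597) = 1/(-47193) = -1/47193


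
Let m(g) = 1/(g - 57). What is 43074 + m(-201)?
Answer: 11113091/258 ≈ 43074.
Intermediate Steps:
m(g) = 1/(-57 + g)
43074 + m(-201) = 43074 + 1/(-57 - 201) = 43074 + 1/(-258) = 43074 - 1/258 = 11113091/258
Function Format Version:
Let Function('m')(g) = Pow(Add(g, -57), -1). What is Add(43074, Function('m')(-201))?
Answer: Rational(11113091, 258) ≈ 43074.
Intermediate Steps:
Function('m')(g) = Pow(Add(-57, g), -1)
Add(43074, Function('m')(-201)) = Add(43074, Pow(Add(-57, -201), -1)) = Add(43074, Pow(-258, -1)) = Add(43074, Rational(-1, 258)) = Rational(11113091, 258)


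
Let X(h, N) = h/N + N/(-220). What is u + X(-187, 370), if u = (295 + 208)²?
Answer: 514868864/2035 ≈ 2.5301e+5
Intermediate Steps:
X(h, N) = -N/220 + h/N (X(h, N) = h/N + N*(-1/220) = h/N - N/220 = -N/220 + h/N)
u = 253009 (u = 503² = 253009)
u + X(-187, 370) = 253009 + (-1/220*370 - 187/370) = 253009 + (-37/22 - 187*1/370) = 253009 + (-37/22 - 187/370) = 253009 - 4451/2035 = 514868864/2035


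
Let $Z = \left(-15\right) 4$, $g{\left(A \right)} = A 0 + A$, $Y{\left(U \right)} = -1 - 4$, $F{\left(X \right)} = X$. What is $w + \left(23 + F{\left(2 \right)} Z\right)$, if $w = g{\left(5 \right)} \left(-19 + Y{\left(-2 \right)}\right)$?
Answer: $-217$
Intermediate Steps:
$Y{\left(U \right)} = -5$
$g{\left(A \right)} = A$ ($g{\left(A \right)} = 0 + A = A$)
$Z = -60$
$w = -120$ ($w = 5 \left(-19 - 5\right) = 5 \left(-24\right) = -120$)
$w + \left(23 + F{\left(2 \right)} Z\right) = -120 + \left(23 + 2 \left(-60\right)\right) = -120 + \left(23 - 120\right) = -120 - 97 = -217$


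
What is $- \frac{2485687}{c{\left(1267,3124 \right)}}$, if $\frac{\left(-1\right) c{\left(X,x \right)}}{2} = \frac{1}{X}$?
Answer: $\frac{3149365429}{2} \approx 1.5747 \cdot 10^{9}$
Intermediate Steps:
$c{\left(X,x \right)} = - \frac{2}{X}$
$- \frac{2485687}{c{\left(1267,3124 \right)}} = - \frac{2485687}{\left(-2\right) \frac{1}{1267}} = - \frac{2485687}{- \frac{2}{1267}} = \left(-2485687\right) \left(- \frac{1267}{2}\right) = \frac{3149365429}{2}$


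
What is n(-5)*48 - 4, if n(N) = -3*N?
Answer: 716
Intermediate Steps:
n(-5)*48 - 4 = -3*(-5)*48 - 4 = 15*48 - 4 = 720 - 4 = 716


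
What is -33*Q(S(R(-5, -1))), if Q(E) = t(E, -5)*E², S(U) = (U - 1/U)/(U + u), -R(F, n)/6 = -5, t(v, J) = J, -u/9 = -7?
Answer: 9251/540 ≈ 17.131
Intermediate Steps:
u = 63 (u = -9*(-7) = 63)
R(F, n) = 30 (R(F, n) = -6*(-5) = 30)
S(U) = (U - 1/U)/(63 + U) (S(U) = (U - 1/U)/(U + 63) = (U - 1/U)/(63 + U))
Q(E) = -5*E²
-33*Q(S(R(-5, -1))) = -(-165)*((-1 + 30²)/(30*(63 + 30)))² = -(-165)*((1/30)*(-1 + 900)/93)² = -(-165)*((1/30)*(1/93)*899)² = -(-165)*(29/90)² = -(-165)*841/8100 = -33*(-841/1620) = 9251/540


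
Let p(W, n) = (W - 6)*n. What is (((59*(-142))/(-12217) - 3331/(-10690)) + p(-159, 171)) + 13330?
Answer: -1943846725403/130599730 ≈ -14884.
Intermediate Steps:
p(W, n) = n*(-6 + W) (p(W, n) = (-6 + W)*n = n*(-6 + W))
(((59*(-142))/(-12217) - 3331/(-10690)) + p(-159, 171)) + 13330 = (((59*(-142))/(-12217) - 3331/(-10690)) + 171*(-6 - 159)) + 13330 = ((-8378*(-1/12217) - 3331*(-1/10690)) + 171*(-165)) + 13330 = ((8378/12217 + 3331/10690) - 28215) + 13330 = (130255647/130599730 - 28215) + 13330 = -3684741126303/130599730 + 13330 = -1943846725403/130599730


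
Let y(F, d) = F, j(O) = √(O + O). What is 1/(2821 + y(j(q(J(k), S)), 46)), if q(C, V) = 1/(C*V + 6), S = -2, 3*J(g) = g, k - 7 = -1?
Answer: 1/2822 ≈ 0.00035436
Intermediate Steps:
k = 6 (k = 7 - 1 = 6)
J(g) = g/3
q(C, V) = 1/(6 + C*V)
j(O) = √2*√O (j(O) = √(2*O) = √2*√O)
1/(2821 + y(j(q(J(k), S)), 46)) = 1/(2821 + √2*√(1/(6 + ((⅓)*6)*(-2)))) = 1/(2821 + √2*√(1/(6 + 2*(-2)))) = 1/(2821 + √2*√(1/(6 - 4))) = 1/(2821 + √2*√(1/2)) = 1/(2821 + √2*√(½)) = 1/(2821 + √2*(√2/2)) = 1/(2821 + 1) = 1/2822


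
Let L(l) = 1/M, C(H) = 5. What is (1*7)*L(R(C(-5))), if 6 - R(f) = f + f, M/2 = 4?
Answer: 7/8 ≈ 0.87500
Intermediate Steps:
M = 8 (M = 2*4 = 8)
R(f) = 6 - 2*f (R(f) = 6 - (f + f) = 6 - 2*f)
L(l) = ⅛ (L(l) = 1/8 = 1*(⅛) = ⅛)
(1*7)*L(R(C(-5))) = (1*7)*(⅛) = 7*(⅛) = 7/8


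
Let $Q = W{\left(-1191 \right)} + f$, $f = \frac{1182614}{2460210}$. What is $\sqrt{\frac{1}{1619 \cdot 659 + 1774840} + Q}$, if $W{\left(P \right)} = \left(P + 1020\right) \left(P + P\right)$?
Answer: $\frac{\sqrt{4977346176163690633247364996510}}{3495664414905} \approx 638.22$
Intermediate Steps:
$W{\left(P \right)} = 2 P \left(1020 + P\right)$ ($W{\left(P \right)} = \left(1020 + P\right) 2 P = 2 P \left(1020 + P\right)$)
$f = \frac{591307}{1230105}$ ($f = 1182614 \cdot \frac{1}{2460210} = \frac{591307}{1230105} \approx 0.4807$)
$Q = \frac{501049420117}{1230105}$ ($Q = 2 \left(-1191\right) \left(1020 - 1191\right) + \frac{591307}{1230105} = 2 \left(-1191\right) \left(-171\right) + \frac{591307}{1230105} = 407322 + \frac{591307}{1230105} = \frac{501049420117}{1230105} \approx 4.0732 \cdot 10^{5}$)
$\sqrt{\frac{1}{1619 \cdot 659 + 1774840} + Q} = \sqrt{\frac{1}{1619 \cdot 659 + 1774840} + \frac{501049420117}{1230105}} = \sqrt{\frac{1}{1066921 + 1774840} + \frac{501049420117}{1230105}} = \sqrt{\frac{1}{2841761} + \frac{501049420117}{1230105}} = \sqrt{\frac{1423862701162336142}{3495664414905}} = \frac{\sqrt{4977346176163690633247364996510}}{3495664414905}$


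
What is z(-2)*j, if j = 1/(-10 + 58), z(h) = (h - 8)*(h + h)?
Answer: 5/6 ≈ 0.83333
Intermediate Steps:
z(h) = 2*h*(-8 + h) (z(h) = (-8 + h)*(2*h) = 2*h*(-8 + h))
j = 1/48 ≈ 0.020833
z(-2)*j = (2*(-2)*(-8 - 2))*(1/48) = (2*(-2)*(-10))*(1/48) = 40*(1/48) = 5/6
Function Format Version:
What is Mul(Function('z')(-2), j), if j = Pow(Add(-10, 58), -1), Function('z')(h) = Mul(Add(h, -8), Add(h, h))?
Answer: Rational(5, 6) ≈ 0.83333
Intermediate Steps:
Function('z')(h) = Mul(2, h, Add(-8, h)) (Function('z')(h) = Mul(Add(-8, h), Mul(2, h)) = Mul(2, h, Add(-8, h)))
j = Rational(1, 48) (j = Pow(48, -1) = Rational(1, 48) ≈ 0.020833)
Mul(Function('z')(-2), j) = Mul(Mul(2, -2, Add(-8, -2)), Rational(1, 48)) = Mul(Mul(2, -2, -10), Rational(1, 48)) = Mul(40, Rational(1, 48)) = Rational(5, 6)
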